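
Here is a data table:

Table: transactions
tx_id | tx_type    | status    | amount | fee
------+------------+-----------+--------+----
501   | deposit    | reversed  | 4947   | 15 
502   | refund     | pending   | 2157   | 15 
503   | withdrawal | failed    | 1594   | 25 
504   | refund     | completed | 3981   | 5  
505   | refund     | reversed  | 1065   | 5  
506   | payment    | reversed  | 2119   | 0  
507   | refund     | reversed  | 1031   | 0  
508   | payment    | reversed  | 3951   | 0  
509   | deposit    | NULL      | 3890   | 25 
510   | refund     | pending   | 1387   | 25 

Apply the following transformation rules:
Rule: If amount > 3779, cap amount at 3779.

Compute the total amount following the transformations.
24469

Step 1: 4 records have amount > 3779
Step 2: These records originally summed to 16769
Step 3: After capping: 4 × 3779 = 15116
Step 4: Unaffected records sum: 9353
Step 5: Final sum = 15116 + 9353 = 24469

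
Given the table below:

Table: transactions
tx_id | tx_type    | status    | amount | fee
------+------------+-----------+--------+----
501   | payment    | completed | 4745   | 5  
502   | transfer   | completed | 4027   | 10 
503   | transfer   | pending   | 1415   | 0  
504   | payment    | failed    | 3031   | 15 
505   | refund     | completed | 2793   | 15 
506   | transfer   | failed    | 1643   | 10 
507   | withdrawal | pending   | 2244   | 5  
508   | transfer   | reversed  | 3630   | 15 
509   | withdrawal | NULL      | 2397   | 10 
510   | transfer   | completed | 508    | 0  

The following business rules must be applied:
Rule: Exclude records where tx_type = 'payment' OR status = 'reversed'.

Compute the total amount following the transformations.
15027

Step 1: Find records where tx_type = 'payment' OR status = 'reversed'
Step 2: 3 records match, summing to 11406
Step 3: Original sum: 26433
Step 4: Remaining sum = 26433 - 11406 = 15027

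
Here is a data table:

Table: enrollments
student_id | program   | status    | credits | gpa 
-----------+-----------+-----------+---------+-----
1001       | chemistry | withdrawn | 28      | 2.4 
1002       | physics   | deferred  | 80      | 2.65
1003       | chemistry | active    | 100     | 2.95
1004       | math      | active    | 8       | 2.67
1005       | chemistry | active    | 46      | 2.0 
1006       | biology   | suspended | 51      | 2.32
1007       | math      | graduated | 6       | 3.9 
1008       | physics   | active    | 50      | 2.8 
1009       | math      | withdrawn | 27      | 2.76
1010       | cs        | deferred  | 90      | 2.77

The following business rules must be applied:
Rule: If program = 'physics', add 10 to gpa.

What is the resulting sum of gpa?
47.22

Step 1: Count records where program = 'physics': 2
Step 2: Total bonus added: 2 × 10 = 20
Step 3: Original sum of gpa: 27.22
Step 4: Final sum = 27.22 + 20 = 47.22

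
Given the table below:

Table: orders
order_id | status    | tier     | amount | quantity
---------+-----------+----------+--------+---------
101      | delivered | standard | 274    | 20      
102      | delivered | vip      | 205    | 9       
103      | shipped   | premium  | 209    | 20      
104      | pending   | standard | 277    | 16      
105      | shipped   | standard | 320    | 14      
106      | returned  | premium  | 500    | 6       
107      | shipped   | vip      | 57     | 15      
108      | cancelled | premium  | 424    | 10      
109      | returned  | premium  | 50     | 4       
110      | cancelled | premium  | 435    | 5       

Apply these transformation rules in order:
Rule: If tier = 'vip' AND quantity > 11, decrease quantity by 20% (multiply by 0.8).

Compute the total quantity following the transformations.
116.0

Step 1: Find records where tier = 'vip' AND quantity > 11
Step 2: 1 records match, summing to 15
Step 3: After multiplier: 15 × 0.8 = 12.0
Step 4: Unaffected records sum: 104
Step 5: Final sum = 12.0 + 104 = 116.0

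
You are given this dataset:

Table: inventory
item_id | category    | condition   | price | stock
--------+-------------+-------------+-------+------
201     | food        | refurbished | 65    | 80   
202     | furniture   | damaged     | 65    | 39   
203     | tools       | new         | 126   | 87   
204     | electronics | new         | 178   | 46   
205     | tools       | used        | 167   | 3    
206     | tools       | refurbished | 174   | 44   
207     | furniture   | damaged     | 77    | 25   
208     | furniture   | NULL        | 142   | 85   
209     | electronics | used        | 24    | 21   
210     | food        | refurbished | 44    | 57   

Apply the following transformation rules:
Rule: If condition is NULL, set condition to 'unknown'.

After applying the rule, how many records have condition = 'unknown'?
1

Step 1: Count records where condition IS NULL
Step 2: Found 1 records with NULL condition
Step 3: These records will have condition set to 'unknown'
Step 4: Records already having condition = 'unknown': 0
Step 5: Answer: 1 + 0 = 1 records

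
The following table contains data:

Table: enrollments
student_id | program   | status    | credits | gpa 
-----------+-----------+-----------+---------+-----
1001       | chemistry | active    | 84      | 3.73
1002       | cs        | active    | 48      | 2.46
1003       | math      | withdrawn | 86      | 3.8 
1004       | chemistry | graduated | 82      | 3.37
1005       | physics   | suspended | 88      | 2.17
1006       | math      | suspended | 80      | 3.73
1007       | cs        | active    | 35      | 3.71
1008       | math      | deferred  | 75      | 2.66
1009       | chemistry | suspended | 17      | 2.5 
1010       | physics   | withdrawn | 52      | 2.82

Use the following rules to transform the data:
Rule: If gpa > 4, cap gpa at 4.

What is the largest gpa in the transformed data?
3.8

Step 1: Original maximum gpa = 3.8
Step 2: Check cap of 4 against maximum
Step 3: No records exceed the cap (max 3.8 <= cap 4), so no capping applies
Step 4: Maximum after transformation = 3.8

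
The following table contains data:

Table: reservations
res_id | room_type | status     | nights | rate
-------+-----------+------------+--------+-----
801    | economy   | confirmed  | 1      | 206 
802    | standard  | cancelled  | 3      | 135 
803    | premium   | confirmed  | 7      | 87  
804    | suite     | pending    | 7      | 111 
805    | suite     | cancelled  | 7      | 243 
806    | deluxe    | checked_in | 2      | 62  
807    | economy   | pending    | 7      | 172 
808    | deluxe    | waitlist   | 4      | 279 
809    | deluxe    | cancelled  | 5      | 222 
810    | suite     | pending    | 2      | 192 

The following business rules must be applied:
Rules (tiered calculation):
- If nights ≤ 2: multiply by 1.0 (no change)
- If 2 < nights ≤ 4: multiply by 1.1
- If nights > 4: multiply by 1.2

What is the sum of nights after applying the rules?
52.3

Step 1: Tier 1 (nights ≤ 2): 3 records, sum = 5 × 1.0 = 5.0
Step 2: Tier 2 (2 < nights ≤ 4): 2 records, sum = 7 × 1.1 = 7.7
Step 3: Tier 3 (nights > 4): 5 records, sum = 33 × 1.2 = 39.6
Step 4: Final sum = 5.0 + 7.7 + 39.6 = 52.3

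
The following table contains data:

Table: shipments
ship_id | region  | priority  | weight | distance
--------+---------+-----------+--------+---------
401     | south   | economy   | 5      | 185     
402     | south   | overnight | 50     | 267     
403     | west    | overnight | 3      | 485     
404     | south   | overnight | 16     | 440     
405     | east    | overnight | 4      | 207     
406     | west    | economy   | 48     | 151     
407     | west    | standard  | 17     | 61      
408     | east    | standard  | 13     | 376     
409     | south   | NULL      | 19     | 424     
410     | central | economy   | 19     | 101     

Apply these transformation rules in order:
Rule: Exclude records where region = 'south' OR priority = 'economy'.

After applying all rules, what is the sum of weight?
37

Step 1: Find records where region = 'south' OR priority = 'economy'
Step 2: 6 records match, summing to 157
Step 3: Original sum: 194
Step 4: Remaining sum = 194 - 157 = 37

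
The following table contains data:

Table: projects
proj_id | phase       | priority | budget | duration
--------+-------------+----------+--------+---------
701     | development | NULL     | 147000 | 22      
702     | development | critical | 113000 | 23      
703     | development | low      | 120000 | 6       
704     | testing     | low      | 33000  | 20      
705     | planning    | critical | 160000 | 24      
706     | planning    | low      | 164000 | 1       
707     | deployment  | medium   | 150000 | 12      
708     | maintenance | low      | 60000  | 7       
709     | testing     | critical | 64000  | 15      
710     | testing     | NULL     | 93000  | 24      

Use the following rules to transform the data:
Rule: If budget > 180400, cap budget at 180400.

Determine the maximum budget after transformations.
164000

Step 1: Original maximum budget = 164000
Step 2: Check cap of 180400 against maximum
Step 3: No records exceed the cap (max 164000 <= cap 180400), so no capping applies
Step 4: Maximum after transformation = 164000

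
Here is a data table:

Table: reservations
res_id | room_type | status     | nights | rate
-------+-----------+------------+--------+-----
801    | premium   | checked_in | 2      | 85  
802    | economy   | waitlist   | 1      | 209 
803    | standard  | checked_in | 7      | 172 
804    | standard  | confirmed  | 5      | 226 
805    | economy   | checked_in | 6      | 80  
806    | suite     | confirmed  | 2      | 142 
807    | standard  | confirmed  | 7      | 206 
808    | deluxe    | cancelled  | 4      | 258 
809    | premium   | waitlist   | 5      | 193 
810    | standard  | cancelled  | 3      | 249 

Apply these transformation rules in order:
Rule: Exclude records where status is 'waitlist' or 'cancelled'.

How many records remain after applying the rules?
6

Step 1: Count records to exclude
  - 2 (waitlist) + 2 (cancelled) = 4 records
Step 2: Total records: 10
Step 3: Remaining = 10 - 4 = 6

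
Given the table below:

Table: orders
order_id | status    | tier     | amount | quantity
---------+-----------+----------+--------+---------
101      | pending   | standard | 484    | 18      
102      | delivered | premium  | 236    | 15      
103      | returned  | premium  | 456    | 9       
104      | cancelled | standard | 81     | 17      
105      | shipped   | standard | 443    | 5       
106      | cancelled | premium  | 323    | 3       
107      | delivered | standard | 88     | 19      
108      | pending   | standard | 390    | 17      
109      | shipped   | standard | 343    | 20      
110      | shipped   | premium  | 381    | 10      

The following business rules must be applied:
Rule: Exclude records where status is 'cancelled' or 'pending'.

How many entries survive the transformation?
6

Step 1: Count records to exclude
  - 2 (cancelled) + 2 (pending) = 4 records
Step 2: Total records: 10
Step 3: Remaining = 10 - 4 = 6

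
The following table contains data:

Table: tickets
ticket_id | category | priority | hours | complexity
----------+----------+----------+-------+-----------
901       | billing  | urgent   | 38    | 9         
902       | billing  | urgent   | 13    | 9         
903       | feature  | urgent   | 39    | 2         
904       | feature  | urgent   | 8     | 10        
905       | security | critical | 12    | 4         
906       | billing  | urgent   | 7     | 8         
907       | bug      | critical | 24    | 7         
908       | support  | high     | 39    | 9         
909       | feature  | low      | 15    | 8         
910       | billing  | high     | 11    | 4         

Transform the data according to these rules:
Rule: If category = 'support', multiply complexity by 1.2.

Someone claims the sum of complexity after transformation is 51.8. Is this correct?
No, the correct result is 71.8.

Step 1: Calculate the correct sum after transformation
Step 2: Apply multiplier 1.2 to records where category = 'support'
Step 3: Correct result = 71.8
Step 4: Claimed result = 51.8
Step 5: 71.8 ≠ 51.8
Conclusion: The claimed result is incorrect. The correct answer is 71.8.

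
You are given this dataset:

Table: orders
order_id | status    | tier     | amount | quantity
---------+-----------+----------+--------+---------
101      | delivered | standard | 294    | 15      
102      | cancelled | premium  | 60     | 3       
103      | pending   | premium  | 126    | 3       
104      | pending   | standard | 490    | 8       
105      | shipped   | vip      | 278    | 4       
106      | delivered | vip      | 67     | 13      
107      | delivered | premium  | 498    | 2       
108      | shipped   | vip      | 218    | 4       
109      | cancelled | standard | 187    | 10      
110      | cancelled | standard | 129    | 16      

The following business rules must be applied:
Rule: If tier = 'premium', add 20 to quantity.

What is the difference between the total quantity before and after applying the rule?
60

Step 1: Original sum of quantity = 78
Step 2: 3 records have tier = 'premium'
Step 3: Each affected record changes by 20
Step 4: Total change = 3 × 20 = 60
Step 5: New sum = 78 + 60 = 138
Step 6: Difference = |138 - 78| = 60
        (Sum increased by 60)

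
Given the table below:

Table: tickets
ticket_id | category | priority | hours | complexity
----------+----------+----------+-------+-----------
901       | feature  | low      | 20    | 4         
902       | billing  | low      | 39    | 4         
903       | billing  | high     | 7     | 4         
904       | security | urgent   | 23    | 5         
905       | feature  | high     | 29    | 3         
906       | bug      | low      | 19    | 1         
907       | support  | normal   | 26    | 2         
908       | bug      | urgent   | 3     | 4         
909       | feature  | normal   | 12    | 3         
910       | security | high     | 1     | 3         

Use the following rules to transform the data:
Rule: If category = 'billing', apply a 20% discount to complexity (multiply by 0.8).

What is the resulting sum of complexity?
31.4

Step 1: Records with category = 'billing' have total complexity = 8
Step 2: Apply multiplier: 8 × 0.8 = 6.4
Step 3: Other records total: 25
Step 4: Final sum = 6.4 + 25 = 31.4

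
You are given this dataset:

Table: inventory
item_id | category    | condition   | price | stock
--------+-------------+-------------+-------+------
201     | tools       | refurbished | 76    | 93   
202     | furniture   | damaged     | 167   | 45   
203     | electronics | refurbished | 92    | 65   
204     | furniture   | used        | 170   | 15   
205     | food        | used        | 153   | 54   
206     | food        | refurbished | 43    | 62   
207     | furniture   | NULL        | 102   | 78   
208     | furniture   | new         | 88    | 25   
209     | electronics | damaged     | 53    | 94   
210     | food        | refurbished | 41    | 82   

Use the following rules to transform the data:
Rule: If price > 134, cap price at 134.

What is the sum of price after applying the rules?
897

Step 1: 3 records have price > 134
Step 2: These records originally summed to 490
Step 3: After capping: 3 × 134 = 402
Step 4: Unaffected records sum: 495
Step 5: Final sum = 402 + 495 = 897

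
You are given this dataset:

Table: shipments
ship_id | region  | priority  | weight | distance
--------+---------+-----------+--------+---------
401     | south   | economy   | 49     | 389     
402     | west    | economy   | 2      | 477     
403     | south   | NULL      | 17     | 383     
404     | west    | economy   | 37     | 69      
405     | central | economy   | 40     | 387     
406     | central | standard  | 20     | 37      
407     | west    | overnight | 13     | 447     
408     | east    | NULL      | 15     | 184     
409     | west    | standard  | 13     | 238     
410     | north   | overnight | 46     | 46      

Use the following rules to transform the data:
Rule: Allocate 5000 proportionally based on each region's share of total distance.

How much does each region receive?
central: 797.89, east: 346.26, north: 86.56, south: 1452.77, west: 2316.52

Step 1: Calculate total distance = 2657
Step 2: Calculate each region's proportion:
  central: 424/2657 = 15.96% → 797.89
  east: 184/2657 = 6.93% → 346.26
  north: 46/2657 = 1.73% → 86.56
  south: 772/2657 = 29.06% → 1452.77
  west: 1231/2657 = 46.33% → 2316.52
Step 3: Verify: sum of allocations ≈ 5000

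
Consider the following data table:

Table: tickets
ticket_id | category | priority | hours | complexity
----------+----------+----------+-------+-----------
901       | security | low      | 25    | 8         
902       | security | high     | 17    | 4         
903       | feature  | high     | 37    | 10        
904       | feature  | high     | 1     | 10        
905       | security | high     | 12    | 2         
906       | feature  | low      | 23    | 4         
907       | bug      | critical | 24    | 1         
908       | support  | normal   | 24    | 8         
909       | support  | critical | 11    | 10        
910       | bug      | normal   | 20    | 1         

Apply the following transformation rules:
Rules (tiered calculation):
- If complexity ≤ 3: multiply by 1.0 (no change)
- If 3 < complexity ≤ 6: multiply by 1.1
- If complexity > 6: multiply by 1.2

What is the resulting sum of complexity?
68.0

Step 1: Tier 1 (complexity ≤ 3): 3 records, sum = 4 × 1.0 = 4.0
Step 2: Tier 2 (3 < complexity ≤ 6): 2 records, sum = 8 × 1.1 = 8.8
Step 3: Tier 3 (complexity > 6): 5 records, sum = 46 × 1.2 = 55.2
Step 4: Final sum = 4.0 + 8.8 + 55.2 = 68.0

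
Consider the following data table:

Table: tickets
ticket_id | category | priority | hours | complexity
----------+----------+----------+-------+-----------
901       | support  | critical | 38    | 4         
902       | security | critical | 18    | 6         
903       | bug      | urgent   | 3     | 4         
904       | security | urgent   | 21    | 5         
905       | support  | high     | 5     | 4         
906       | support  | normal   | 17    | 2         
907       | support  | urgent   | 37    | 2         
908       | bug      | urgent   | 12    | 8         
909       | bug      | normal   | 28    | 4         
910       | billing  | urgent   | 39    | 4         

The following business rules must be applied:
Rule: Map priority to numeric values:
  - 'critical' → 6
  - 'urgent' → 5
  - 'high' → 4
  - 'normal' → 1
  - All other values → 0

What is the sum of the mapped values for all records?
43

Step 1: Apply mapping to each record
Step 2: Count by status:
  'critical': 2 records × 6 = 12
  'urgent': 5 records × 5 = 25
  'high': 1 records × 4 = 4
  'normal': 2 records × 1 = 2
Step 3: Sum all mapped values = 43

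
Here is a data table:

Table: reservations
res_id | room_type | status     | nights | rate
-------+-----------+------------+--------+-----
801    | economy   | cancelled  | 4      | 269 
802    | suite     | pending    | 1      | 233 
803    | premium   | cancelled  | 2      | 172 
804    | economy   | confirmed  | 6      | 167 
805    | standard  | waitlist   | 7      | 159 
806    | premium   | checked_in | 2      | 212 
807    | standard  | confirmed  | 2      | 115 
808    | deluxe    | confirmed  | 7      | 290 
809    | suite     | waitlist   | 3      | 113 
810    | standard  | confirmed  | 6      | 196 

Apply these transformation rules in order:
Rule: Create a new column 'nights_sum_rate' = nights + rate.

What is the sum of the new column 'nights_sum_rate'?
1966

Step 1: For each record, compute nights + rate
Example calculations:
  4 + 269 = 273
  1 + 233 = 234
  2 + 172 = 174
  ...
Step 2: Sum all derived values
Step 3: Total = 1966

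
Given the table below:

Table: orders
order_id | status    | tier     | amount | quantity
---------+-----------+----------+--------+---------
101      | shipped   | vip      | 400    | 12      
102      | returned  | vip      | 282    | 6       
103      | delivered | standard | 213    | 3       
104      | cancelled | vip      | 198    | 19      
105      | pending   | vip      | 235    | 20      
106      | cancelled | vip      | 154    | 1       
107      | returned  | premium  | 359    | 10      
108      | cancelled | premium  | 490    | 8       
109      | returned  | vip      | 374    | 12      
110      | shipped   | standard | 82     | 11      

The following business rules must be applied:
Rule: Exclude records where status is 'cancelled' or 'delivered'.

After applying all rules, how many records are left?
6

Step 1: Count records to exclude
  - 3 (cancelled) + 1 (delivered) = 4 records
Step 2: Total records: 10
Step 3: Remaining = 10 - 4 = 6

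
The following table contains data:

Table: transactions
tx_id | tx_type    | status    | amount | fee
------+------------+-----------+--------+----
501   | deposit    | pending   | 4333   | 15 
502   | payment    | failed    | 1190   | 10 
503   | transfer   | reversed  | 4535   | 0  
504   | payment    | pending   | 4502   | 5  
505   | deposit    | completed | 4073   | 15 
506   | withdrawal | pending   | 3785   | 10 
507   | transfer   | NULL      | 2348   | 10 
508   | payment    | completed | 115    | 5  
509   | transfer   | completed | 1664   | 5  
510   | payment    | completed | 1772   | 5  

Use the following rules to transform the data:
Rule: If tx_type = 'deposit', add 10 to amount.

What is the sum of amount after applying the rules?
28337

Step 1: Count records where tx_type = 'deposit': 2
Step 2: Total bonus added: 2 × 10 = 20
Step 3: Original sum of amount: 28317
Step 4: Final sum = 28317 + 20 = 28337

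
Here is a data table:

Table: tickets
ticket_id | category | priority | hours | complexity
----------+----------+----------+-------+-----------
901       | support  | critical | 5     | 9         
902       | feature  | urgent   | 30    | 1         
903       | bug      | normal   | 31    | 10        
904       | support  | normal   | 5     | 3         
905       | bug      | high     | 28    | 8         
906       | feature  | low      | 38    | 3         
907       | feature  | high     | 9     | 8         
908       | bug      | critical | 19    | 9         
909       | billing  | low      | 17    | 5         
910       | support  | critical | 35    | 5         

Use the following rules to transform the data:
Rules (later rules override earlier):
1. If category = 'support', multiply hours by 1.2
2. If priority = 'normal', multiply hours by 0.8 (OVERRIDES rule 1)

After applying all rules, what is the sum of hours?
217.8

Step 1: Rule 2 takes priority for records with priority = 'normal'
  - 2 records: 36 × 0.8 = 28.8
Step 2: Rule 1 applies to remaining records with category = 'support'
  - 2 records: 40 × 1.2 = 48.0
Step 3: Other records unchanged: 141
Step 4: Final sum = 28.8 + 48.0 + 141 = 217.8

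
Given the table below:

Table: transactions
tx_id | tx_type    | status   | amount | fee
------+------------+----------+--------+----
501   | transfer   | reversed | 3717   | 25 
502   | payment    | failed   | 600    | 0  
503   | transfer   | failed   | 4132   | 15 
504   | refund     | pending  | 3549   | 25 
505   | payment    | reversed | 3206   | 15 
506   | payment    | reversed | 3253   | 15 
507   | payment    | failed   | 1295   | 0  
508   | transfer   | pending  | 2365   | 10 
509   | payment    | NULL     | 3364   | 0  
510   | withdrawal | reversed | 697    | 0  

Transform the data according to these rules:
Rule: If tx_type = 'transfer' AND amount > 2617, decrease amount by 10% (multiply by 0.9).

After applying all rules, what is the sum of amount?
25393.1

Step 1: Find records where tx_type = 'transfer' AND amount > 2617
Step 2: 2 records match, summing to 7849
Step 3: After multiplier: 7849 × 0.9 = 7064.1
Step 4: Unaffected records sum: 18329
Step 5: Final sum = 7064.1 + 18329 = 25393.1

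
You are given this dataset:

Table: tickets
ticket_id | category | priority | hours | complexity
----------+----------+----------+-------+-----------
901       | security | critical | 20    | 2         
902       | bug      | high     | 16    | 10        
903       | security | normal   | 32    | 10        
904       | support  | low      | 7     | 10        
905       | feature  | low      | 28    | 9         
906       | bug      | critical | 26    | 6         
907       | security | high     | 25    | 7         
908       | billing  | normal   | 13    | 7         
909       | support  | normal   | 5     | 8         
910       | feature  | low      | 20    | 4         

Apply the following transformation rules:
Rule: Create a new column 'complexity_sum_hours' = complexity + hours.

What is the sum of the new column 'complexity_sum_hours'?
265

Step 1: For each record, compute complexity + hours
Example calculations:
  2 + 20 = 22
  10 + 16 = 26
  10 + 32 = 42
  ...
Step 2: Sum all derived values
Step 3: Total = 265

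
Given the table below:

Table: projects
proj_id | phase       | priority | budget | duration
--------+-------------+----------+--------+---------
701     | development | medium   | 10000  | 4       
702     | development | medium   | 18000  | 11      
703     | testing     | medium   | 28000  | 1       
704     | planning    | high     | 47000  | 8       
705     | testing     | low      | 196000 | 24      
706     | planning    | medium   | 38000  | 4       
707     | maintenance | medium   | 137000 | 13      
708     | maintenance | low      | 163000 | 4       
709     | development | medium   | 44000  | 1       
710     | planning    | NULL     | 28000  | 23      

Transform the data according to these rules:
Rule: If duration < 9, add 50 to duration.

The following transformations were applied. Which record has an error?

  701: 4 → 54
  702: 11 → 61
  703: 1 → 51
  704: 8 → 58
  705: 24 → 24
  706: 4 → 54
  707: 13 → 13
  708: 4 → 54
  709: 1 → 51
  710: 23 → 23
Record 702 has an error. The correct transformed value should be 11, not 61.

Step 1: Check each record against the rule
Step 2: Record 702 has duration = 11
Step 3: Since 11 >= 9, the bonus should not have been applied
Step 4: Correct value = 11, but claimed value = 61
Conclusion: Record 702 has the error.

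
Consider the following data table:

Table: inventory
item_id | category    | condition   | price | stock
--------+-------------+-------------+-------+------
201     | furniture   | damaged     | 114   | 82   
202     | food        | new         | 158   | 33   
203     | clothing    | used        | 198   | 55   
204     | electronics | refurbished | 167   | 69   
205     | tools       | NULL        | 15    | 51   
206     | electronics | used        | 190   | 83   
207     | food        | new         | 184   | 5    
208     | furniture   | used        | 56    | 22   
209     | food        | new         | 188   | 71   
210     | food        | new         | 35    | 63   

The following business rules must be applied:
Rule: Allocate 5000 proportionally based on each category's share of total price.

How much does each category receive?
clothing: 758.62, electronics: 1367.82, food: 2164.75, furniture: 651.34, tools: 57.47

Step 1: Calculate total price = 1305
Step 2: Calculate each category's proportion:
  clothing: 198/1305 = 15.17% → 758.62
  electronics: 357/1305 = 27.36% → 1367.82
  food: 565/1305 = 43.30% → 2164.75
  furniture: 170/1305 = 13.03% → 651.34
  tools: 15/1305 = 1.15% → 57.47
Step 3: Verify: sum of allocations ≈ 5000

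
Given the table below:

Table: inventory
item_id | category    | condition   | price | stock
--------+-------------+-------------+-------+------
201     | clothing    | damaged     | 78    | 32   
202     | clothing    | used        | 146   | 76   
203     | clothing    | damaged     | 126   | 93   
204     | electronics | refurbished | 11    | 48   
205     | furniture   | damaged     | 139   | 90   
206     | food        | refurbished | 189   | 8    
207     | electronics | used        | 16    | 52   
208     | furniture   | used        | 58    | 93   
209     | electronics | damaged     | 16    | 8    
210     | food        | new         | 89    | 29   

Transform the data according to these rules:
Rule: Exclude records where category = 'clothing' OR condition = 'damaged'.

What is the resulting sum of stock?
230

Step 1: Find records where category = 'clothing' OR condition = 'damaged'
Step 2: 5 records match, summing to 299
Step 3: Original sum: 529
Step 4: Remaining sum = 529 - 299 = 230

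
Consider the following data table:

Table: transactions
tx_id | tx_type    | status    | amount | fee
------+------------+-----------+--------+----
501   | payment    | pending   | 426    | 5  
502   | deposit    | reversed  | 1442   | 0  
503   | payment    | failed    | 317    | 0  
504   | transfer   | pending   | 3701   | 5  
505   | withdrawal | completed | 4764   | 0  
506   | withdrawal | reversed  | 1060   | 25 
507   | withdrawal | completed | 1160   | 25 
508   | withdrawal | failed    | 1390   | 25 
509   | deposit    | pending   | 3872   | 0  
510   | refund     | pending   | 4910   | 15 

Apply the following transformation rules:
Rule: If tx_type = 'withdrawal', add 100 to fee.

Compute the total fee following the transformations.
500

Step 1: Count records where tx_type = 'withdrawal': 4
Step 2: Total bonus added: 4 × 100 = 400
Step 3: Original sum of fee: 100
Step 4: Final sum = 100 + 400 = 500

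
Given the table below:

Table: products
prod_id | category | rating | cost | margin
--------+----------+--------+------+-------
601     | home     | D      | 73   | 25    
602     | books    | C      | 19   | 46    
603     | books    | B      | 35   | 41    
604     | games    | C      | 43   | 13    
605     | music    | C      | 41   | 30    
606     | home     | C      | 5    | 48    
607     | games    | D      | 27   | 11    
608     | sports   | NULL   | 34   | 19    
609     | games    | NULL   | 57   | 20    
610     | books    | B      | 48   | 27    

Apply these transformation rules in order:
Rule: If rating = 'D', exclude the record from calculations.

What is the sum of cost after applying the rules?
282

Step 1: Identify records where rating = 'D'
Step 2: The excluded records sum to 100
Step 3: Original total cost = 382
Step 4: Remaining total = 382 - 100 = 282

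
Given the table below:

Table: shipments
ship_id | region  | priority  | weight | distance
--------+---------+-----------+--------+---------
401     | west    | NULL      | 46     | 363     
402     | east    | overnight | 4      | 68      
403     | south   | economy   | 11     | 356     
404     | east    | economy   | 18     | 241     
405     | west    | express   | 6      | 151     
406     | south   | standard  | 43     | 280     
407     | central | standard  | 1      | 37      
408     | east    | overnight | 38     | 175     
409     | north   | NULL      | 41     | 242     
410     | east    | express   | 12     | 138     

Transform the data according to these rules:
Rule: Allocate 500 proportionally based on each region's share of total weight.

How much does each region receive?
central: 2.27, east: 163.64, north: 93.18, south: 122.73, west: 118.18

Step 1: Calculate total weight = 220
Step 2: Calculate each region's proportion:
  central: 1/220 = 0.45% → 2.27
  east: 72/220 = 32.73% → 163.64
  north: 41/220 = 18.64% → 93.18
  south: 54/220 = 24.55% → 122.73
  west: 52/220 = 23.64% → 118.18
Step 3: Verify: sum of allocations ≈ 500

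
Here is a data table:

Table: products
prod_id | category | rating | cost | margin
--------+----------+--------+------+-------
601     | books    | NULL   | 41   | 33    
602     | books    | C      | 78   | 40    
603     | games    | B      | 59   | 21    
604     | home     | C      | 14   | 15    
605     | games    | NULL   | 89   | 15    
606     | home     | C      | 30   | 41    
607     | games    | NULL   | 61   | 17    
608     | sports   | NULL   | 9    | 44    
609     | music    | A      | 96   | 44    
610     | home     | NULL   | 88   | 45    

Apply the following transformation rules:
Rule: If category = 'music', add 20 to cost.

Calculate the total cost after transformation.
585

Step 1: Count records where category = 'music': 1
Step 2: Total bonus added: 1 × 20 = 20
Step 3: Original sum of cost: 565
Step 4: Final sum = 565 + 20 = 585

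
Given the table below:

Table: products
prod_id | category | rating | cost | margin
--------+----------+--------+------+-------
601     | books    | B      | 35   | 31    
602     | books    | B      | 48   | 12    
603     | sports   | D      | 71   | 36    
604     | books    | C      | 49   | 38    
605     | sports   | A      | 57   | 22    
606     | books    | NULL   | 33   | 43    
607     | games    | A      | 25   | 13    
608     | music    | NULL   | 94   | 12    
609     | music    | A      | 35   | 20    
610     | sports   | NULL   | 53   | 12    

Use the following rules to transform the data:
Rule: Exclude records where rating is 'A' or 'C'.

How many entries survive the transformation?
6

Step 1: Count records to exclude
  - 3 (A) + 1 (C) = 4 records
Step 2: Total records: 10
Step 3: Remaining = 10 - 4 = 6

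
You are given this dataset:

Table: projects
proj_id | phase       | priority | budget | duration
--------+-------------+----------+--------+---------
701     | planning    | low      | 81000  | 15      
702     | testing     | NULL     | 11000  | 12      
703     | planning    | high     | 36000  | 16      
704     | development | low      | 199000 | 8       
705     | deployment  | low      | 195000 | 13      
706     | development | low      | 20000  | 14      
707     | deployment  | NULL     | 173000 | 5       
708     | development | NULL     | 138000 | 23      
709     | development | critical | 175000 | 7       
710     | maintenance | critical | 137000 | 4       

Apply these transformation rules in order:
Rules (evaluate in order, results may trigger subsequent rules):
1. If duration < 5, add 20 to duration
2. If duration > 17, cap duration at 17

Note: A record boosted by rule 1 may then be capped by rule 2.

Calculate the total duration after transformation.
124

Step 1: Apply rule 1 to records with duration < 5
  - 1 records get bonus of 20
  - Of these, 1 records then exceed 17 and get capped
Step 2: Apply rule 2 to records with duration > 17
  - 1 records (original) are capped
Step 3: Calculate final sum = 124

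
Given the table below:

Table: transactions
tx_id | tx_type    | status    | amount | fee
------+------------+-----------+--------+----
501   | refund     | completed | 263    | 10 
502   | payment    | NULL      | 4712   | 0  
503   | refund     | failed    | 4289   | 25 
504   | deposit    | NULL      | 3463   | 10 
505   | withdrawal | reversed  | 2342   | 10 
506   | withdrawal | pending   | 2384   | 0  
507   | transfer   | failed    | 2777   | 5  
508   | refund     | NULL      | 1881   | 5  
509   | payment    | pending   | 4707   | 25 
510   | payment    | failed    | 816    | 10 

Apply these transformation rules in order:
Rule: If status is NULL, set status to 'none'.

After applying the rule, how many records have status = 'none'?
3

Step 1: Count records where status IS NULL
Step 2: Found 3 records with NULL status
Step 3: These records will have status set to 'none'
Step 4: Records already having status = 'none': 0
Step 5: Answer: 3 + 0 = 3 records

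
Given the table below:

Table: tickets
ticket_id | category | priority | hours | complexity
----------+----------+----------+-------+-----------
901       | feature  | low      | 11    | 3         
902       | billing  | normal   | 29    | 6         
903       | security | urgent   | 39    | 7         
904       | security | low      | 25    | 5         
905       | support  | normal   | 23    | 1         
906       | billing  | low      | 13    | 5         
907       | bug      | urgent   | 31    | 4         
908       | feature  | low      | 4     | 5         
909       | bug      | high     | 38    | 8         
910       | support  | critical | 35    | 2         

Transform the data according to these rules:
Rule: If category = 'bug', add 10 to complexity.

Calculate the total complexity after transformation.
66

Step 1: Count records where category = 'bug': 2
Step 2: Total bonus added: 2 × 10 = 20
Step 3: Original sum of complexity: 46
Step 4: Final sum = 46 + 20 = 66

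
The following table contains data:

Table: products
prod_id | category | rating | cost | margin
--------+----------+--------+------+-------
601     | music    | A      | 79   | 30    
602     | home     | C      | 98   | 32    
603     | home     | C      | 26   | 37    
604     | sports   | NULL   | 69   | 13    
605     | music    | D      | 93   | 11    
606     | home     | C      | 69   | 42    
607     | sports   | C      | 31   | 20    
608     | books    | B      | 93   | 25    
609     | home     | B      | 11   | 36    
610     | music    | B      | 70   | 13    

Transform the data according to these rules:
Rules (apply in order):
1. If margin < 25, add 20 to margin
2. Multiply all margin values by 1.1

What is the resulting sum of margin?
372.9

Step 1: Apply Rule 1 - Add 20 to records with margin < 25
  - 4 records affected: 57 + (4 × 20) = 137
  - Unaffected records: 202
  - Sum after Rule 1: 339
Step 2: Apply Rule 2 - Multiply all by 1.1
  - 339 × 1.1 = 372.9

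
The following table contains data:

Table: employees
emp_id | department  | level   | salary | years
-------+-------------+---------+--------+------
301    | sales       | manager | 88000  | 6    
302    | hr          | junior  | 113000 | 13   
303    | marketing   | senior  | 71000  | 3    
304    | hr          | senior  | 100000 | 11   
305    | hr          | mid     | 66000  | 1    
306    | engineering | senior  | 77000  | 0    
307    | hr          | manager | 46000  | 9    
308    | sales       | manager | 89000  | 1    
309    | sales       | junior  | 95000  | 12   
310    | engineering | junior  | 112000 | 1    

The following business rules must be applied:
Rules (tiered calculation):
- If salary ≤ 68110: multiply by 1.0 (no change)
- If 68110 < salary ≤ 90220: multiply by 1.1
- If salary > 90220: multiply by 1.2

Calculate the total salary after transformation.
973500.0

Step 1: Tier 1 (salary ≤ 68110): 2 records, sum = 112000 × 1.0 = 112000.0
Step 2: Tier 2 (68110 < salary ≤ 90220): 4 records, sum = 325000 × 1.1 = 357500.0
Step 3: Tier 3 (salary > 90220): 4 records, sum = 420000 × 1.2 = 504000.0
Step 4: Final sum = 112000.0 + 357500.0 + 504000.0 = 973500.0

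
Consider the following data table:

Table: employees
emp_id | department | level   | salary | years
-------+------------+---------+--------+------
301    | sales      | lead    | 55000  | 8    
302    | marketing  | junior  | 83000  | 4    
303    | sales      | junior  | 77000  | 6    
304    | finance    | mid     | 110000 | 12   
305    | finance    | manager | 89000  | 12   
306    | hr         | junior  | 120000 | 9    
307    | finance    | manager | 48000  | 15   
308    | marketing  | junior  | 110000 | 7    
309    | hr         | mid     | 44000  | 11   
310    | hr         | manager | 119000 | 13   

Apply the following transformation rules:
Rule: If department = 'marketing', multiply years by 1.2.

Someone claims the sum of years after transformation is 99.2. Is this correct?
Yes, the result is correct.

Step 1: Calculate the correct sum after transformation
Step 2: Apply multiplier 1.2 to records where department = 'marketing'
Step 3: Correct result = 99.2
Step 4: Claimed result = 99.2
Step 5: 99.2 = 99.2 ✓
Conclusion: The claimed result is correct.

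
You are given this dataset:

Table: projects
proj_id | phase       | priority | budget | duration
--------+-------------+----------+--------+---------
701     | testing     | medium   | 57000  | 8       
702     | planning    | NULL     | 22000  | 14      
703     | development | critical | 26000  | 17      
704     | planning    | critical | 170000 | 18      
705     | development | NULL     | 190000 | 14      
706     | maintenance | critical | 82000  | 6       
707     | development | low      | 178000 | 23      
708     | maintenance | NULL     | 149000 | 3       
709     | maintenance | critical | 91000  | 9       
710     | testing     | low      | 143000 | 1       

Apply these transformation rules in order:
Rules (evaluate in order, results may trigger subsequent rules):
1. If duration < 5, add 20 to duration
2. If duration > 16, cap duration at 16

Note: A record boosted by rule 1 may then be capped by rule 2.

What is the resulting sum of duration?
131

Step 1: Apply rule 1 to records with duration < 5
  - 2 records get bonus of 20
  - Of these, 2 records then exceed 16 and get capped
Step 2: Apply rule 2 to records with duration > 16
  - 3 records (original) are capped
Step 3: Calculate final sum = 131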